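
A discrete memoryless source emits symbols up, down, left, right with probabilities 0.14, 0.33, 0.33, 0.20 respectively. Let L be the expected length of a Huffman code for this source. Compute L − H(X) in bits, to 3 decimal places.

0.083 bits

Entropy H = −Σ p log₂ p ≈ 1.9171 bits.
Huffman merges: 7/50+1/5→17/50; 33/100+33/100→33/50; 17/50+33/50→1. L = 2 ≈ 2.0000.
L − H = 2.0000 − 1.9171 = 0.083 bits.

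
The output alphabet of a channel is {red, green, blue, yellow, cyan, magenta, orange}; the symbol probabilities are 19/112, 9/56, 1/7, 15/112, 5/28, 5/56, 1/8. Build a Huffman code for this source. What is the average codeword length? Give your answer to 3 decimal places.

Repeatedly combine the two least-probable nodes; the expected code length is the sum of the merged weights.
merge 5/56 + 1/8 → 3/14
merge 15/112 + 1/7 → 31/112
merge 9/56 + 19/112 → 37/112
merge 5/28 + 3/14 → 11/28
merge 31/112 + 37/112 → 17/28
merge 11/28 + 17/28 → 1
L = 3/14 + 31/112 + 37/112 + 11/28 + 17/28 + 1 = 79/28 ≈ 2.821 bits/symbol.

2.821 bits/symbol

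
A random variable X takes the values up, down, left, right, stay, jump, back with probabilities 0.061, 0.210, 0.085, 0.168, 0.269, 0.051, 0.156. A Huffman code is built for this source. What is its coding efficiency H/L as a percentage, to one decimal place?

Entropy H = −Σ p log₂ p ≈ 2.6003 bits.
Huffman merges: 51/1000+61/1000→14/125; 17/200+14/125→197/1000; 39/250+21/125→81/250; 197/1000+21/100→407/1000; 269/1000+81/250→593/1000; 407/1000+593/1000→1. L = 2633/1000 ≈ 2.6330.
Efficiency = H/L = 2.6003/2.6330 = 98.8%.

98.8%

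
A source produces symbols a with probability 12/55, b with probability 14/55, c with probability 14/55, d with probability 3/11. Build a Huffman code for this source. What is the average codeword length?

Repeatedly combine the two least-probable nodes; the expected code length is the sum of the merged weights.
merge 12/55 + 14/55 → 26/55
merge 14/55 + 3/11 → 29/55
merge 26/55 + 29/55 → 1
L = 26/55 + 29/55 + 1 = 2 bits/symbol.

2 bits/symbol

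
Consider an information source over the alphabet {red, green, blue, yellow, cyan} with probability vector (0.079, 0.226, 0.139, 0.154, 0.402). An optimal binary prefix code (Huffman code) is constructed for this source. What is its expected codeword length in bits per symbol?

Repeatedly combine the two least-probable nodes; the expected code length is the sum of the merged weights.
merge 79/1000 + 139/1000 → 109/500
merge 77/500 + 109/500 → 93/250
merge 113/500 + 93/250 → 299/500
merge 201/500 + 299/500 → 1
L = 109/500 + 93/250 + 299/500 + 1 = 547/250 = 2.188 bits/symbol.

2.188 bits/symbol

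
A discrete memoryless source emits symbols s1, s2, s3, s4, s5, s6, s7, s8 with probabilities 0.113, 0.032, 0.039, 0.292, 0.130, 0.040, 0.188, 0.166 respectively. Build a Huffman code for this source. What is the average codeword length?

2.702 bits/symbol

Repeatedly combine the two least-probable nodes; the expected code length is the sum of the merged weights.
merge 4/125 + 39/1000 → 71/1000
merge 1/25 + 71/1000 → 111/1000
merge 111/1000 + 113/1000 → 28/125
merge 13/100 + 83/500 → 37/125
merge 47/250 + 28/125 → 103/250
merge 73/250 + 37/125 → 147/250
merge 103/250 + 147/250 → 1
L = 71/1000 + 111/1000 + 28/125 + 37/125 + 103/250 + 147/250 + 1 = 1351/500 = 2.702 bits/symbol.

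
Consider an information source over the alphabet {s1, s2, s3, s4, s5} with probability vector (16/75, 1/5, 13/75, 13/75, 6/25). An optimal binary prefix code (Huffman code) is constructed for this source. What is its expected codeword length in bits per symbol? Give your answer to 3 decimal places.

2.347 bits/symbol

Repeatedly combine the two least-probable nodes; the expected code length is the sum of the merged weights.
merge 13/75 + 13/75 → 26/75
merge 1/5 + 16/75 → 31/75
merge 6/25 + 26/75 → 44/75
merge 31/75 + 44/75 → 1
L = 26/75 + 31/75 + 44/75 + 1 = 176/75 ≈ 2.347 bits/symbol.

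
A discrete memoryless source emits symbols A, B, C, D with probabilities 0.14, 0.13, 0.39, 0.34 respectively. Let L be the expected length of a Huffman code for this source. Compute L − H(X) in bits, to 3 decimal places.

0.041 bits

Entropy H = −Σ p log₂ p ≈ 1.8387 bits.
Huffman merges: 13/100+7/50→27/100; 27/100+17/50→61/100; 39/100+61/100→1. L = 47/25 ≈ 1.8800.
L − H = 1.8800 − 1.8387 = 0.041 bits.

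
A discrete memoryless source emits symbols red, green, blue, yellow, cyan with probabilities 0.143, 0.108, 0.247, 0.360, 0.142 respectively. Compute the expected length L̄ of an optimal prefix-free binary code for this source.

2.25 bits/symbol

Repeatedly combine the two least-probable nodes; the expected code length is the sum of the merged weights.
merge 27/250 + 71/500 → 1/4
merge 143/1000 + 247/1000 → 39/100
merge 1/4 + 9/25 → 61/100
merge 39/100 + 61/100 → 1
L = 1/4 + 39/100 + 61/100 + 1 = 9/4 = 2.25 bits/symbol.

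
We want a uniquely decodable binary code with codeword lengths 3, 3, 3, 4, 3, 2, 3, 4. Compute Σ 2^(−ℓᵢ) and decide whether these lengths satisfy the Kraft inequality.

With common denominator 2^4 = 16: Σ 2^(−ℓᵢ) = 2/16 + 2/16 + 2/16 + 1/16 + 2/16 + 4/16 + 2/16 + 1/16 = 16/16 = 1.
Kraft's inequality requires Σ ≤ 1; here Σ = 1 ≤ 1, so such a prefix code exists.

1; yes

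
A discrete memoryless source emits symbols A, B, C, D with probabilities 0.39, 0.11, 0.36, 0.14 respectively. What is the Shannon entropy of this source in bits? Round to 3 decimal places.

1.808 bits

H = −Σ pᵢ log₂ pᵢ.
−0.39·log₂(0.39) = 0.5298
−0.11·log₂(0.11) = 0.3503
−0.36·log₂(0.36) = 0.5306
−0.14·log₂(0.14) = 0.3971
Sum ≈ 1.8078 → 1.808 bits.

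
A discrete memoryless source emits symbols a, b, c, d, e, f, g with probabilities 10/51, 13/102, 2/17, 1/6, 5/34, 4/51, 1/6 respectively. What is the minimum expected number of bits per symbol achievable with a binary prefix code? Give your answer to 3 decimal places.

Repeatedly combine the two least-probable nodes; the expected code length is the sum of the merged weights.
merge 4/51 + 2/17 → 10/51
merge 13/102 + 5/34 → 14/51
merge 1/6 + 1/6 → 1/3
merge 10/51 + 10/51 → 20/51
merge 14/51 + 1/3 → 31/51
merge 20/51 + 31/51 → 1
L = 10/51 + 14/51 + 1/3 + 20/51 + 31/51 + 1 = 143/51 ≈ 2.804 bits/symbol.

2.804 bits/symbol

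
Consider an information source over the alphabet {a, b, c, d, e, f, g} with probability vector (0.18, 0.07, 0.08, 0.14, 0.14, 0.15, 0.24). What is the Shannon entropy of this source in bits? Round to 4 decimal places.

2.7043 bits

H = −Σ pᵢ log₂ pᵢ.
−0.18·log₂(0.18) = 0.4453
−0.07·log₂(0.07) = 0.2686
−0.08·log₂(0.08) = 0.2915
−0.14·log₂(0.14) = 0.3971
−0.14·log₂(0.14) = 0.3971
−0.15·log₂(0.15) = 0.4105
−0.24·log₂(0.24) = 0.4941
Sum ≈ 2.7043 → 2.7043 bits.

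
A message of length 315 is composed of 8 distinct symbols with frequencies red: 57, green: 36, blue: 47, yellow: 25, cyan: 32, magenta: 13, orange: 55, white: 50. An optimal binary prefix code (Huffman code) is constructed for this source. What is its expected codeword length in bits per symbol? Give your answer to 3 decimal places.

2.940 bits/symbol

Probabilities are the counts divided by 315.
Repeatedly combine the two least-probable nodes; the expected code length is the sum of the merged weights.
merge 13/315 + 5/63 → 38/315
merge 32/315 + 4/35 → 68/315
merge 38/315 + 47/315 → 17/63
merge 10/63 + 11/63 → 1/3
merge 19/105 + 68/315 → 25/63
merge 17/63 + 1/3 → 38/63
merge 25/63 + 38/63 → 1
L = 38/315 + 68/315 + 17/63 + 1/3 + 25/63 + 38/63 + 1 = 926/315 ≈ 2.940 bits/symbol.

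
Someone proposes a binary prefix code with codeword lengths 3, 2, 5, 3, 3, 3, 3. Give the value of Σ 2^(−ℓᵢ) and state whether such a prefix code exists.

With common denominator 2^5 = 32: Σ 2^(−ℓᵢ) = 4/32 + 8/32 + 1/32 + 4/32 + 4/32 + 4/32 + 4/32 = 29/32 = 0.90625.
Kraft's inequality requires Σ ≤ 1; here Σ = 0.90625 ≤ 1, so such a prefix code exists.

0.90625; yes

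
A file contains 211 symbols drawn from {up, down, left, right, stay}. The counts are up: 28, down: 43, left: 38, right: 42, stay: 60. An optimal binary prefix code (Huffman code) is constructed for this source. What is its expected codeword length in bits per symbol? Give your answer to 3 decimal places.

Probabilities are the counts divided by 211.
Repeatedly combine the two least-probable nodes; the expected code length is the sum of the merged weights.
merge 28/211 + 38/211 → 66/211
merge 42/211 + 43/211 → 85/211
merge 60/211 + 66/211 → 126/211
merge 85/211 + 126/211 → 1
L = 66/211 + 85/211 + 126/211 + 1 = 488/211 ≈ 2.313 bits/symbol.

2.313 bits/symbol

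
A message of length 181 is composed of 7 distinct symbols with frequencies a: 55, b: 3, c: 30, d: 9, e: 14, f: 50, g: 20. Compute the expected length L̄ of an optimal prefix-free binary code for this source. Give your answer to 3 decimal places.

2.464 bits/symbol

Probabilities are the counts divided by 181.
Repeatedly combine the two least-probable nodes; the expected code length is the sum of the merged weights.
merge 3/181 + 9/181 → 12/181
merge 12/181 + 14/181 → 26/181
merge 20/181 + 26/181 → 46/181
merge 30/181 + 46/181 → 76/181
merge 50/181 + 55/181 → 105/181
merge 76/181 + 105/181 → 1
L = 12/181 + 26/181 + 46/181 + 76/181 + 105/181 + 1 = 446/181 ≈ 2.464 bits/symbol.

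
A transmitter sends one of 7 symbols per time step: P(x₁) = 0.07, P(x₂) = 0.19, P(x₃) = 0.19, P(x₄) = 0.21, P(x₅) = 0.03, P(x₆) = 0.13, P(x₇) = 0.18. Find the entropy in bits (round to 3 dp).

H = −Σ pᵢ log₂ pᵢ.
−0.07·log₂(0.07) = 0.2686
−0.19·log₂(0.19) = 0.4552
−0.19·log₂(0.19) = 0.4552
−0.21·log₂(0.21) = 0.4728
−0.03·log₂(0.03) = 0.1518
−0.13·log₂(0.13) = 0.3826
−0.18·log₂(0.18) = 0.4453
Sum ≈ 2.6315 → 2.632 bits.

2.632 bits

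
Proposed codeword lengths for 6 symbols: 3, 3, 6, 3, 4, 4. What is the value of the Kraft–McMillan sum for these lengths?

With common denominator 2^6 = 64: Σ 2^(−ℓᵢ) = 8/64 + 8/64 + 1/64 + 8/64 + 4/64 + 4/64 = 33/64 = 0.515625.

0.515625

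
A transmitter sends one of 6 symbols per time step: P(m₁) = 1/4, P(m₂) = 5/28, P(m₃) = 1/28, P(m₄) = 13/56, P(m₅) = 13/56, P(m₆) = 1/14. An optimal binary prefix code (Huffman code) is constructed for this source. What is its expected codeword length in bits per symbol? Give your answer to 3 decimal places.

2.393 bits/symbol

Repeatedly combine the two least-probable nodes; the expected code length is the sum of the merged weights.
merge 1/28 + 1/14 → 3/28
merge 3/28 + 5/28 → 2/7
merge 13/56 + 13/56 → 13/28
merge 1/4 + 2/7 → 15/28
merge 13/28 + 15/28 → 1
L = 3/28 + 2/7 + 13/28 + 15/28 + 1 = 67/28 ≈ 2.393 bits/symbol.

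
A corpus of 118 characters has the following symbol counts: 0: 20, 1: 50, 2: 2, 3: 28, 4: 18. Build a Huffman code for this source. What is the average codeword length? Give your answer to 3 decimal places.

Probabilities are the counts divided by 118.
Repeatedly combine the two least-probable nodes; the expected code length is the sum of the merged weights.
merge 1/59 + 9/59 → 10/59
merge 10/59 + 10/59 → 20/59
merge 14/59 + 20/59 → 34/59
merge 25/59 + 34/59 → 1
L = 10/59 + 20/59 + 34/59 + 1 = 123/59 ≈ 2.085 bits/symbol.

2.085 bits/symbol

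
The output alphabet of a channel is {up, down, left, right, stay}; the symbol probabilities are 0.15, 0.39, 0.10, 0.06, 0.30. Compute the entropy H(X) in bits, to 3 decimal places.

2.037 bits

H = −Σ pᵢ log₂ pᵢ.
−0.15·log₂(0.15) = 0.4105
−0.39·log₂(0.39) = 0.5298
−0.10·log₂(0.10) = 0.3322
−0.06·log₂(0.06) = 0.2435
−0.30·log₂(0.30) = 0.5211
Sum ≈ 2.0372 → 2.037 bits.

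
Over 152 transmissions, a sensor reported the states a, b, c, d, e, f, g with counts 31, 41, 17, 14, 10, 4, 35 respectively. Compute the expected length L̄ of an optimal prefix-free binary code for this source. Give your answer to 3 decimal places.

2.572 bits/symbol

Probabilities are the counts divided by 152.
Repeatedly combine the two least-probable nodes; the expected code length is the sum of the merged weights.
merge 1/38 + 5/76 → 7/76
merge 7/76 + 7/76 → 7/38
merge 17/152 + 7/38 → 45/152
merge 31/152 + 35/152 → 33/76
merge 41/152 + 45/152 → 43/76
merge 33/76 + 43/76 → 1
L = 7/76 + 7/38 + 45/152 + 33/76 + 43/76 + 1 = 391/152 ≈ 2.572 bits/symbol.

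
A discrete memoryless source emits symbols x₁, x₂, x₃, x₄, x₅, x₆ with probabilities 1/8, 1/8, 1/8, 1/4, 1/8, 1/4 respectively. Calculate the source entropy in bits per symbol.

2.5 bits

Each probability is a power of 1/2, so log₂(1/p) is an integer.
H = Σ p·log₂(1/p) = 1/8·3 + 1/8·3 + 1/8·3 + 1/4·2 + 1/8·3 + 1/4·2 = 2.5 bits.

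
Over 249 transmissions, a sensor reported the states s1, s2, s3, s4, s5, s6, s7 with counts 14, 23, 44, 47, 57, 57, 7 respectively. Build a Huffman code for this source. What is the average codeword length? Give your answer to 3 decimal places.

2.614 bits/symbol

Probabilities are the counts divided by 249.
Repeatedly combine the two least-probable nodes; the expected code length is the sum of the merged weights.
merge 7/249 + 14/249 → 7/83
merge 7/83 + 23/249 → 44/249
merge 44/249 + 44/249 → 88/249
merge 47/249 + 19/83 → 104/249
merge 19/83 + 88/249 → 145/249
merge 104/249 + 145/249 → 1
L = 7/83 + 44/249 + 88/249 + 104/249 + 145/249 + 1 = 217/83 ≈ 2.614 bits/symbol.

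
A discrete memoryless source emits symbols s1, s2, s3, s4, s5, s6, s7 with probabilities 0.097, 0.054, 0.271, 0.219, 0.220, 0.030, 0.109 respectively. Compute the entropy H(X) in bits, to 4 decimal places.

H = −Σ pᵢ log₂ pᵢ.
−0.097·log₂(0.097) = 0.3265
−0.054·log₂(0.054) = 0.2274
−0.271·log₂(0.271) = 0.5105
−0.219·log₂(0.219) = 0.4798
−0.220·log₂(0.220) = 0.4806
−0.030·log₂(0.030) = 0.1518
−0.109·log₂(0.109) = 0.3485
Sum ≈ 2.5251 → 2.5251 bits.

2.5251 bits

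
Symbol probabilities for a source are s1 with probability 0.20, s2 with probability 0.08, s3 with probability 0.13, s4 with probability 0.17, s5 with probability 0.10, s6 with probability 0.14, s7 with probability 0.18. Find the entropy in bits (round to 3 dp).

H = −Σ pᵢ log₂ pᵢ.
−0.20·log₂(0.20) = 0.4644
−0.08·log₂(0.08) = 0.2915
−0.13·log₂(0.13) = 0.3826
−0.17·log₂(0.17) = 0.4346
−0.10·log₂(0.10) = 0.3322
−0.14·log₂(0.14) = 0.3971
−0.18·log₂(0.18) = 0.4453
Sum ≈ 2.7477 → 2.748 bits.

2.748 bits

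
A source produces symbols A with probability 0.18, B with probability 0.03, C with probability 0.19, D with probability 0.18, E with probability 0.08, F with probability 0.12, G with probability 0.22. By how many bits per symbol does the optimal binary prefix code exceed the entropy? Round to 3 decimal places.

Entropy H = −Σ p log₂ p ≈ 2.6368 bits.
Huffman merges: 3/100+2/25→11/100; 11/100+3/25→23/100; 9/50+9/50→9/25; 19/100+11/50→41/100; 23/100+9/25→59/100; 41/100+59/100→1. L = 27/10 ≈ 2.7000.
L − H = 2.7000 − 2.6368 = 0.063 bits.

0.063 bits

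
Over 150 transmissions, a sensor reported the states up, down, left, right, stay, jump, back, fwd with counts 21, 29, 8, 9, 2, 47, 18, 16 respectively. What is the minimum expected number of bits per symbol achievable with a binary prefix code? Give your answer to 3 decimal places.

Probabilities are the counts divided by 150.
Repeatedly combine the two least-probable nodes; the expected code length is the sum of the merged weights.
merge 1/75 + 4/75 → 1/15
merge 3/50 + 1/15 → 19/150
merge 8/75 + 3/25 → 17/75
merge 19/150 + 7/50 → 4/15
merge 29/150 + 17/75 → 21/50
merge 4/15 + 47/150 → 29/50
merge 21/50 + 29/50 → 1
L = 1/15 + 19/150 + 17/75 + 4/15 + 21/50 + 29/50 + 1 = 403/150 ≈ 2.687 bits/symbol.

2.687 bits/symbol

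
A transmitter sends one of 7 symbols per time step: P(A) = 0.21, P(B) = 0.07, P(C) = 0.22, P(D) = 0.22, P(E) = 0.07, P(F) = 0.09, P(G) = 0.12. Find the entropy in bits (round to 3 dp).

2.651 bits

H = −Σ pᵢ log₂ pᵢ.
−0.21·log₂(0.21) = 0.4728
−0.07·log₂(0.07) = 0.2686
−0.22·log₂(0.22) = 0.4806
−0.22·log₂(0.22) = 0.4806
−0.07·log₂(0.07) = 0.2686
−0.09·log₂(0.09) = 0.3127
−0.12·log₂(0.12) = 0.3671
Sum ≈ 2.6508 → 2.651 bits.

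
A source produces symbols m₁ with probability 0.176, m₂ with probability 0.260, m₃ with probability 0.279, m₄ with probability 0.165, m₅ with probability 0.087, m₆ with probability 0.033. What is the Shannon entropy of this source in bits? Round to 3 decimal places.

2.358 bits

H = −Σ pᵢ log₂ pᵢ.
−0.176·log₂(0.176) = 0.4411
−0.260·log₂(0.260) = 0.5053
−0.279·log₂(0.279) = 0.5138
−0.165·log₂(0.165) = 0.4289
−0.087·log₂(0.087) = 0.3065
−0.033·log₂(0.033) = 0.1624
Sum ≈ 2.3580 → 2.358 bits.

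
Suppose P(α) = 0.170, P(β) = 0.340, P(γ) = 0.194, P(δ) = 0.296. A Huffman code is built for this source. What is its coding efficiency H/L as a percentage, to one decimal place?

Entropy H = −Σ p log₂ p ≈ 1.9426 bits.
Huffman merges: 17/100+97/500→91/250; 37/125+17/50→159/250; 91/250+159/250→1. L = 2 ≈ 2.0000.
Efficiency = H/L = 1.9426/2.0000 = 97.1%.

97.1%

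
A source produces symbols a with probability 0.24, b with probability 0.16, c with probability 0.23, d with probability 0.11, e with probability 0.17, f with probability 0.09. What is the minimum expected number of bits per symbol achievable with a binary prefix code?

2.53 bits/symbol

Repeatedly combine the two least-probable nodes; the expected code length is the sum of the merged weights.
merge 9/100 + 11/100 → 1/5
merge 4/25 + 17/100 → 33/100
merge 1/5 + 23/100 → 43/100
merge 6/25 + 33/100 → 57/100
merge 43/100 + 57/100 → 1
L = 1/5 + 33/100 + 43/100 + 57/100 + 1 = 253/100 = 2.53 bits/symbol.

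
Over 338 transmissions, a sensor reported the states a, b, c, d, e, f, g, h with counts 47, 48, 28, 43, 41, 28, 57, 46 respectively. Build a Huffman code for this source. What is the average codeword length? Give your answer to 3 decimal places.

2.997 bits/symbol

Probabilities are the counts divided by 338.
Repeatedly combine the two least-probable nodes; the expected code length is the sum of the merged weights.
merge 14/169 + 14/169 → 28/169
merge 41/338 + 43/338 → 42/169
merge 23/169 + 47/338 → 93/338
merge 24/169 + 28/169 → 4/13
merge 57/338 + 42/169 → 141/338
merge 93/338 + 4/13 → 197/338
merge 141/338 + 197/338 → 1
L = 28/169 + 42/169 + 93/338 + 4/13 + 141/338 + 197/338 + 1 = 1013/338 ≈ 2.997 bits/symbol.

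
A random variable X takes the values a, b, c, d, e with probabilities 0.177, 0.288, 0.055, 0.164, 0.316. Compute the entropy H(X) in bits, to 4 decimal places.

H = −Σ pᵢ log₂ pᵢ.
−0.177·log₂(0.177) = 0.4422
−0.288·log₂(0.288) = 0.5172
−0.055·log₂(0.055) = 0.2301
−0.164·log₂(0.164) = 0.4278
−0.316·log₂(0.316) = 0.5252
Sum ≈ 2.1425 → 2.1425 bits.

2.1425 bits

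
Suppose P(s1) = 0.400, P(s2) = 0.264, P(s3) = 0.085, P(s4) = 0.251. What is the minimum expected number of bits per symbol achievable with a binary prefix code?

Repeatedly combine the two least-probable nodes; the expected code length is the sum of the merged weights.
merge 17/200 + 251/1000 → 42/125
merge 33/125 + 42/125 → 3/5
merge 2/5 + 3/5 → 1
L = 42/125 + 3/5 + 1 = 242/125 = 1.936 bits/symbol.

1.936 bits/symbol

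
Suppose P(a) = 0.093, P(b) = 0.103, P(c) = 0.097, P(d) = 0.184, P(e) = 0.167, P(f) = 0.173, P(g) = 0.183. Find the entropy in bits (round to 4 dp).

H = −Σ pᵢ log₂ pᵢ.
−0.093·log₂(0.093) = 0.3187
−0.103·log₂(0.103) = 0.3378
−0.097·log₂(0.097) = 0.3265
−0.184·log₂(0.184) = 0.4494
−0.167·log₂(0.167) = 0.4312
−0.173·log₂(0.173) = 0.4379
−0.183·log₂(0.183) = 0.4484
Sum ≈ 2.7498 → 2.7498 bits.

2.7498 bits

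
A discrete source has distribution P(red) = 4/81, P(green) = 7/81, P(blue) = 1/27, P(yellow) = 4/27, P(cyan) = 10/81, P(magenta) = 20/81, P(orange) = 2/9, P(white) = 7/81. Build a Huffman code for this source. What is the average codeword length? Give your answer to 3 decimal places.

2.790 bits/symbol

Repeatedly combine the two least-probable nodes; the expected code length is the sum of the merged weights.
merge 1/27 + 4/81 → 7/81
merge 7/81 + 7/81 → 14/81
merge 7/81 + 10/81 → 17/81
merge 4/27 + 14/81 → 26/81
merge 17/81 + 2/9 → 35/81
merge 20/81 + 26/81 → 46/81
merge 35/81 + 46/81 → 1
L = 7/81 + 14/81 + 17/81 + 26/81 + 35/81 + 46/81 + 1 = 226/81 ≈ 2.790 bits/symbol.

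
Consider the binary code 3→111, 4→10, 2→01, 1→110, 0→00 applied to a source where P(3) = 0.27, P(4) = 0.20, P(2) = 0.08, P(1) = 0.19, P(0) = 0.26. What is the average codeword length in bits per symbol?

2.46 bits/symbol

L̄ = Σ pᵢ·ℓᵢ = 0.27·3 + 0.20·2 + 0.08·2 + 0.19·3 + 0.26·2 = 2.46 bits/symbol.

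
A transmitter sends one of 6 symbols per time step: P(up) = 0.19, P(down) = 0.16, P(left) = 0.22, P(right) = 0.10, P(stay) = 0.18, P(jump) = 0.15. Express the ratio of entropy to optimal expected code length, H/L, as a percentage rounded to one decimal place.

Entropy H = −Σ p log₂ p ≈ 2.5469 bits.
Huffman merges: 1/10+3/20→1/4; 4/25+9/50→17/50; 19/100+11/50→41/100; 1/4+17/50→59/100; 41/100+59/100→1. L = 259/100 ≈ 2.5900.
Efficiency = H/L = 2.5469/2.5900 = 98.3%.

98.3%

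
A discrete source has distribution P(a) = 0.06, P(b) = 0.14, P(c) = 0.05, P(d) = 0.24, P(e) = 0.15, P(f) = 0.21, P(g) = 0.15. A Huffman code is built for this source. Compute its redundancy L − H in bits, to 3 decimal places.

Entropy H = −Σ p log₂ p ≈ 2.6448 bits.
Huffman merges: 1/20+3/50→11/100; 11/100+7/50→1/4; 3/20+3/20→3/10; 21/100+6/25→9/20; 1/4+3/10→11/20; 9/20+11/20→1. L = 133/50 ≈ 2.6600.
L − H = 2.6600 − 2.6448 = 0.015 bits.

0.015 bits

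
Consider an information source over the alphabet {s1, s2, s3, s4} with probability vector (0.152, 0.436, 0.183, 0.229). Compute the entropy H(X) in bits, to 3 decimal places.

1.871 bits

H = −Σ pᵢ log₂ pᵢ.
−0.152·log₂(0.152) = 0.4131
−0.436·log₂(0.436) = 0.5222
−0.183·log₂(0.183) = 0.4484
−0.229·log₂(0.229) = 0.4870
Sum ≈ 1.8706 → 1.871 bits.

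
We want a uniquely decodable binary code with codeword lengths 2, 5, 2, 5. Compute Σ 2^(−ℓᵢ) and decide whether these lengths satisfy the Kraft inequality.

With common denominator 2^5 = 32: Σ 2^(−ℓᵢ) = 8/32 + 1/32 + 8/32 + 1/32 = 18/32 = 0.5625.
Kraft's inequality requires Σ ≤ 1; here Σ = 0.5625 ≤ 1, so such a prefix code exists.

0.5625; yes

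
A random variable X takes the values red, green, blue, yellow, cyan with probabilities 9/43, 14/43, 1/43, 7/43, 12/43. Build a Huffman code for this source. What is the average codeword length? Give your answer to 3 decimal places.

2.186 bits/symbol

Repeatedly combine the two least-probable nodes; the expected code length is the sum of the merged weights.
merge 1/43 + 7/43 → 8/43
merge 8/43 + 9/43 → 17/43
merge 12/43 + 14/43 → 26/43
merge 17/43 + 26/43 → 1
L = 8/43 + 17/43 + 26/43 + 1 = 94/43 ≈ 2.186 bits/symbol.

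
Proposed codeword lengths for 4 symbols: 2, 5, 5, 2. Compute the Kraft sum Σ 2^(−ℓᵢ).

0.5625

With common denominator 2^5 = 32: Σ 2^(−ℓᵢ) = 8/32 + 1/32 + 1/32 + 8/32 = 18/32 = 0.5625.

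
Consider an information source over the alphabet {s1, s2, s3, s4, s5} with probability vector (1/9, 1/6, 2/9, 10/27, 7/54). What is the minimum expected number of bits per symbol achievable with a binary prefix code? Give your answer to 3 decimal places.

2.241 bits/symbol

Repeatedly combine the two least-probable nodes; the expected code length is the sum of the merged weights.
merge 1/9 + 7/54 → 13/54
merge 1/6 + 2/9 → 7/18
merge 13/54 + 10/27 → 11/18
merge 7/18 + 11/18 → 1
L = 13/54 + 7/18 + 11/18 + 1 = 121/54 ≈ 2.241 bits/symbol.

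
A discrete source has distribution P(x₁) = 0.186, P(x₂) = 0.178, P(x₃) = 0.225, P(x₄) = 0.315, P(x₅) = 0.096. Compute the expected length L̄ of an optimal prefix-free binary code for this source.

2.274 bits/symbol

Repeatedly combine the two least-probable nodes; the expected code length is the sum of the merged weights.
merge 12/125 + 89/500 → 137/500
merge 93/500 + 9/40 → 411/1000
merge 137/500 + 63/200 → 589/1000
merge 411/1000 + 589/1000 → 1
L = 137/500 + 411/1000 + 589/1000 + 1 = 1137/500 = 2.274 bits/symbol.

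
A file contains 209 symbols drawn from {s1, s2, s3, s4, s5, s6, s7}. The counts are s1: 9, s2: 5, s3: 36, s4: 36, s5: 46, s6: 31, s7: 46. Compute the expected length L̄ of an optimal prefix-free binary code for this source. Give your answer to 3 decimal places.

2.627 bits/symbol

Probabilities are the counts divided by 209.
Repeatedly combine the two least-probable nodes; the expected code length is the sum of the merged weights.
merge 5/209 + 9/209 → 14/209
merge 14/209 + 31/209 → 45/209
merge 36/209 + 36/209 → 72/209
merge 45/209 + 46/209 → 91/209
merge 46/209 + 72/209 → 118/209
merge 91/209 + 118/209 → 1
L = 14/209 + 45/209 + 72/209 + 91/209 + 118/209 + 1 = 549/209 ≈ 2.627 bits/symbol.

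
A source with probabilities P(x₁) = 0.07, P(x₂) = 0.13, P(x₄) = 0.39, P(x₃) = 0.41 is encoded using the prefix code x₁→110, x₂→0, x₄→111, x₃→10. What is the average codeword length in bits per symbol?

2.33 bits/symbol

L̄ = Σ pᵢ·ℓᵢ = 0.07·3 + 0.13·1 + 0.39·3 + 0.41·2 = 2.33 bits/symbol.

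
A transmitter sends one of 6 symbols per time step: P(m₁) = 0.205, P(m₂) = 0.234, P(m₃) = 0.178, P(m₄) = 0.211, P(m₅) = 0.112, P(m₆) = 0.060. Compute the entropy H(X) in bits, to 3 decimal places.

2.473 bits

H = −Σ pᵢ log₂ pᵢ.
−0.205·log₂(0.205) = 0.4687
−0.234·log₂(0.234) = 0.4903
−0.178·log₂(0.178) = 0.4432
−0.211·log₂(0.211) = 0.4736
−0.112·log₂(0.112) = 0.3537
−0.060·log₂(0.060) = 0.2435
Sum ≈ 2.4732 → 2.473 bits.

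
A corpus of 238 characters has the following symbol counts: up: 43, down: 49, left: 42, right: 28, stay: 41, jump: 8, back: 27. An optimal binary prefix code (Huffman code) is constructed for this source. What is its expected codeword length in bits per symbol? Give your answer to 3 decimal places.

Probabilities are the counts divided by 238.
Repeatedly combine the two least-probable nodes; the expected code length is the sum of the merged weights.
merge 4/119 + 27/238 → 5/34
merge 2/17 + 5/34 → 9/34
merge 41/238 + 3/17 → 83/238
merge 43/238 + 7/34 → 46/119
merge 9/34 + 83/238 → 73/119
merge 46/119 + 73/119 → 1
L = 5/34 + 9/34 + 83/238 + 46/119 + 73/119 + 1 = 657/238 ≈ 2.761 bits/symbol.

2.761 bits/symbol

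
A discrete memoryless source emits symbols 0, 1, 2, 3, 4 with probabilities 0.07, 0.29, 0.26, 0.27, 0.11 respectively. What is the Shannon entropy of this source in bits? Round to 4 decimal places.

H = −Σ pᵢ log₂ pᵢ.
−0.07·log₂(0.07) = 0.2686
−0.29·log₂(0.29) = 0.5179
−0.26·log₂(0.26) = 0.5053
−0.27·log₂(0.27) = 0.5100
−0.11·log₂(0.11) = 0.3503
Sum ≈ 2.1521 → 2.1521 bits.

2.1521 bits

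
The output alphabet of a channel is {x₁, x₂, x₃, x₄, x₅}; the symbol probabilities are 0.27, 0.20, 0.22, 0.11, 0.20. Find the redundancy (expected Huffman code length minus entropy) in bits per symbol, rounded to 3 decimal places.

0.040 bits

Entropy H = −Σ p log₂ p ≈ 2.2697 bits.
Huffman merges: 11/100+1/5→31/100; 1/5+11/50→21/50; 27/100+31/100→29/50; 21/50+29/50→1. L = 231/100 ≈ 2.3100.
L − H = 2.3100 − 2.2697 = 0.040 bits.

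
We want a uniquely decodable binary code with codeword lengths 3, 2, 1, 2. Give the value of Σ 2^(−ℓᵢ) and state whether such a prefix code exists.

With common denominator 2^3 = 8: Σ 2^(−ℓᵢ) = 1/8 + 2/8 + 4/8 + 2/8 = 9/8 = 1.125.
Kraft's inequality requires Σ ≤ 1; here Σ = 1.125 > 1, so no such prefix code exists.

1.125; no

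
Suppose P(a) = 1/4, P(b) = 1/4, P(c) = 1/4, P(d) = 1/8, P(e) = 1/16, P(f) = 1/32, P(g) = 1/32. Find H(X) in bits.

Each probability is a power of 1/2, so log₂(1/p) is an integer.
H = Σ p·log₂(1/p) = 1/4·2 + 1/4·2 + 1/4·2 + 1/8·3 + 1/16·4 + 1/32·5 + 1/32·5 = 2.4375 bits.

2.4375 bits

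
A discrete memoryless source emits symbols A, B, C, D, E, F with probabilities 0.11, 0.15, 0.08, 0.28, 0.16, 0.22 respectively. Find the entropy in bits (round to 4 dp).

H = −Σ pᵢ log₂ pᵢ.
−0.11·log₂(0.11) = 0.3503
−0.15·log₂(0.15) = 0.4105
−0.08·log₂(0.08) = 0.2915
−0.28·log₂(0.28) = 0.5142
−0.16·log₂(0.16) = 0.4230
−0.22·log₂(0.22) = 0.4806
Sum ≈ 2.4702 → 2.4702 bits.

2.4702 bits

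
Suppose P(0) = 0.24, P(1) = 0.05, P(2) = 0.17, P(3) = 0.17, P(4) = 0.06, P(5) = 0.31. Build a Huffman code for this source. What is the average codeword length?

Repeatedly combine the two least-probable nodes; the expected code length is the sum of the merged weights.
merge 1/20 + 3/50 → 11/100
merge 11/100 + 17/100 → 7/25
merge 17/100 + 6/25 → 41/100
merge 7/25 + 31/100 → 59/100
merge 41/100 + 59/100 → 1
L = 11/100 + 7/25 + 41/100 + 59/100 + 1 = 239/100 = 2.39 bits/symbol.

2.39 bits/symbol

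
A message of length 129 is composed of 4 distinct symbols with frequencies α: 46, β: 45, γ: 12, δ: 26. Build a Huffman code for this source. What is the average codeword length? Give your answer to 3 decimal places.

1.938 bits/symbol

Probabilities are the counts divided by 129.
Repeatedly combine the two least-probable nodes; the expected code length is the sum of the merged weights.
merge 4/43 + 26/129 → 38/129
merge 38/129 + 15/43 → 83/129
merge 46/129 + 83/129 → 1
L = 38/129 + 83/129 + 1 = 250/129 ≈ 1.938 bits/symbol.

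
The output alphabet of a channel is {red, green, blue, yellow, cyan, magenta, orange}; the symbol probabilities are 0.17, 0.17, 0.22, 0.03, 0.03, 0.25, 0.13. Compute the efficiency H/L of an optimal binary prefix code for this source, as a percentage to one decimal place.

Entropy H = −Σ p log₂ p ≈ 2.5359 bits.
Huffman merges: 3/100+3/100→3/50; 3/50+13/100→19/100; 17/100+17/100→17/50; 19/100+11/50→41/100; 1/4+17/50→59/100; 41/100+59/100→1. L = 259/100 ≈ 2.5900.
Efficiency = H/L = 2.5359/2.5900 = 97.9%.

97.9%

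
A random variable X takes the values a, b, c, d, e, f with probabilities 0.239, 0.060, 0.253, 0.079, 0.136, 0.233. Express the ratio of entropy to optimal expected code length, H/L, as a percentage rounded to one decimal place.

Entropy H = −Σ p log₂ p ≈ 2.4091 bits.
Huffman merges: 3/50+79/1000→139/1000; 17/125+139/1000→11/40; 233/1000+239/1000→59/125; 253/1000+11/40→66/125; 59/125+66/125→1. L = 1207/500 ≈ 2.4140.
Efficiency = H/L = 2.4091/2.4140 = 99.8%.

99.8%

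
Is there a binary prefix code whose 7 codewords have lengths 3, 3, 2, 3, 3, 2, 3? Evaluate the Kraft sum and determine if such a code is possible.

With common denominator 2^3 = 8: Σ 2^(−ℓᵢ) = 1/8 + 1/8 + 2/8 + 1/8 + 1/8 + 2/8 + 1/8 = 9/8 = 1.125.
Kraft's inequality requires Σ ≤ 1; here Σ = 1.125 > 1, so no such prefix code exists.

1.125; no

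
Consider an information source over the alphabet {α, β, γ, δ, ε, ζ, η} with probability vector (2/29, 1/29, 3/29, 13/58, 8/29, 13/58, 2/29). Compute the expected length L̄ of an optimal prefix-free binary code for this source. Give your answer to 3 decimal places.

Repeatedly combine the two least-probable nodes; the expected code length is the sum of the merged weights.
merge 1/29 + 2/29 → 3/29
merge 2/29 + 3/29 → 5/29
merge 3/29 + 5/29 → 8/29
merge 13/58 + 13/58 → 13/29
merge 8/29 + 8/29 → 16/29
merge 13/29 + 16/29 → 1
L = 3/29 + 5/29 + 8/29 + 13/29 + 16/29 + 1 = 74/29 ≈ 2.552 bits/symbol.

2.552 bits/symbol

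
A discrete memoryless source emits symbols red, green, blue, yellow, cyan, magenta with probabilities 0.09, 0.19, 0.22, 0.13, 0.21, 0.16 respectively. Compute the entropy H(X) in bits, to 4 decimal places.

2.5269 bits

H = −Σ pᵢ log₂ pᵢ.
−0.09·log₂(0.09) = 0.3127
−0.19·log₂(0.19) = 0.4552
−0.22·log₂(0.22) = 0.4806
−0.13·log₂(0.13) = 0.3826
−0.21·log₂(0.21) = 0.4728
−0.16·log₂(0.16) = 0.4230
Sum ≈ 2.5269 → 2.5269 bits.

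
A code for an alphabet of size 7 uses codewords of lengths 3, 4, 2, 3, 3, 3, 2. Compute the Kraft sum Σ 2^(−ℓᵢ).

With common denominator 2^4 = 16: Σ 2^(−ℓᵢ) = 2/16 + 1/16 + 4/16 + 2/16 + 2/16 + 2/16 + 4/16 = 17/16 = 1.0625.

1.0625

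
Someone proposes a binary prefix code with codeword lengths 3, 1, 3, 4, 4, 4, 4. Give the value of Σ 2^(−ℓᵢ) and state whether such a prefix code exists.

1; yes

With common denominator 2^4 = 16: Σ 2^(−ℓᵢ) = 2/16 + 8/16 + 2/16 + 1/16 + 1/16 + 1/16 + 1/16 = 16/16 = 1.
Kraft's inequality requires Σ ≤ 1; here Σ = 1 ≤ 1, so such a prefix code exists.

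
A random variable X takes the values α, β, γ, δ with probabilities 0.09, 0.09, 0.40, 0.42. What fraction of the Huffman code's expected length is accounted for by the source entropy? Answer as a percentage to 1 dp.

95.4%

Entropy H = −Σ p log₂ p ≈ 1.6797 bits.
Huffman merges: 9/100+9/100→9/50; 9/50+2/5→29/50; 21/50+29/50→1. L = 44/25 ≈ 1.7600.
Efficiency = H/L = 1.6797/1.7600 = 95.4%.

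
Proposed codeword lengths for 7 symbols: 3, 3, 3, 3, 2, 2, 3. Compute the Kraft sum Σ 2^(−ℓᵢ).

1.125

With common denominator 2^3 = 8: Σ 2^(−ℓᵢ) = 1/8 + 1/8 + 1/8 + 1/8 + 2/8 + 2/8 + 1/8 = 9/8 = 1.125.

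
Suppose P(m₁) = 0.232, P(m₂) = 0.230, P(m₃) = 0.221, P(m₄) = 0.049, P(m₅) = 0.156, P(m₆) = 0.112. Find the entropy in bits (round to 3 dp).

H = −Σ pᵢ log₂ pᵢ.
−0.232·log₂(0.232) = 0.4890
−0.230·log₂(0.230) = 0.4877
−0.221·log₂(0.221) = 0.4813
−0.049·log₂(0.049) = 0.2132
−0.156·log₂(0.156) = 0.4181
−0.112·log₂(0.112) = 0.3537
Sum ≈ 2.4431 → 2.443 bits.

2.443 bits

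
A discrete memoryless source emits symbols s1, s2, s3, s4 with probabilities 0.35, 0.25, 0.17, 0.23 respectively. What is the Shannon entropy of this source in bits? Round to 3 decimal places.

1.952 bits

H = −Σ pᵢ log₂ pᵢ.
−0.35·log₂(0.35) = 0.5301
−0.25·log₂(0.25) = 0.5000
−0.17·log₂(0.17) = 0.4346
−0.23·log₂(0.23) = 0.4877
Sum ≈ 1.9524 → 1.952 bits.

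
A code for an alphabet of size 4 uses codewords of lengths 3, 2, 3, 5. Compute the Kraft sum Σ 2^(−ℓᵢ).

With common denominator 2^5 = 32: Σ 2^(−ℓᵢ) = 4/32 + 8/32 + 4/32 + 1/32 = 17/32 = 0.53125.

0.53125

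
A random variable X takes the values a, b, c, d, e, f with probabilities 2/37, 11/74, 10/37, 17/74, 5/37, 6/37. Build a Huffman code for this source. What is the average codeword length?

2.5 bits/symbol

Repeatedly combine the two least-probable nodes; the expected code length is the sum of the merged weights.
merge 2/37 + 5/37 → 7/37
merge 11/74 + 6/37 → 23/74
merge 7/37 + 17/74 → 31/74
merge 10/37 + 23/74 → 43/74
merge 31/74 + 43/74 → 1
L = 7/37 + 23/74 + 31/74 + 43/74 + 1 = 5/2 = 2.5 bits/symbol.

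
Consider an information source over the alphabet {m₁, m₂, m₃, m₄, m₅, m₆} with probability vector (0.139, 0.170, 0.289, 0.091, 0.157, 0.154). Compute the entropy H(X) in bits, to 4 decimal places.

2.4976 bits

H = −Σ pᵢ log₂ pᵢ.
−0.139·log₂(0.139) = 0.3957
−0.170·log₂(0.170) = 0.4346
−0.289·log₂(0.289) = 0.5176
−0.091·log₂(0.091) = 0.3147
−0.157·log₂(0.157) = 0.4194
−0.154·log₂(0.154) = 0.4156
Sum ≈ 2.4976 → 2.4976 bits.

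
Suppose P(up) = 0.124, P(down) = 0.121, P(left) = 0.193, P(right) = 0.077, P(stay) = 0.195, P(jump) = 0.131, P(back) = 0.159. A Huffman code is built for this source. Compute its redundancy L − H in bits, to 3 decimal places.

Entropy H = −Σ p log₂ p ≈ 2.7508 bits.
Huffman merges: 77/1000+121/1000→99/500; 31/250+131/1000→51/200; 159/1000+193/1000→44/125; 39/200+99/500→393/1000; 51/200+44/125→607/1000; 393/1000+607/1000→1. L = 561/200 ≈ 2.8050.
L − H = 2.8050 − 2.7508 = 0.054 bits.

0.054 bits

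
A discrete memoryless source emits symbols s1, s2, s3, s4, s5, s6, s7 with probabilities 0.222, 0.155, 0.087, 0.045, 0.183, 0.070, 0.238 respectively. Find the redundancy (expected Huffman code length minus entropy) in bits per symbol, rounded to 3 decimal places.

0.038 bits

Entropy H = −Σ p log₂ p ≈ 2.6166 bits.
Huffman merges: 9/200+7/100→23/200; 87/1000+23/200→101/500; 31/200+183/1000→169/500; 101/500+111/500→53/125; 119/500+169/500→72/125; 53/125+72/125→1. L = 531/200 ≈ 2.6550.
L − H = 2.6550 − 2.6166 = 0.038 bits.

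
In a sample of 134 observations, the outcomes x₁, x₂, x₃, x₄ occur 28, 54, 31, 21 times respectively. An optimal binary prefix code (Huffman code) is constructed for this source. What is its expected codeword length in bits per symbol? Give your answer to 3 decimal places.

Probabilities are the counts divided by 134.
Repeatedly combine the two least-probable nodes; the expected code length is the sum of the merged weights.
merge 21/134 + 14/67 → 49/134
merge 31/134 + 49/134 → 40/67
merge 27/67 + 40/67 → 1
L = 49/134 + 40/67 + 1 = 263/134 ≈ 1.963 bits/symbol.

1.963 bits/symbol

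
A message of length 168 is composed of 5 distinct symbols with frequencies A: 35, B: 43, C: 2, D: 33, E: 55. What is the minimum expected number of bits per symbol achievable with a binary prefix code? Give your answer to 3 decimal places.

2.208 bits/symbol

Probabilities are the counts divided by 168.
Repeatedly combine the two least-probable nodes; the expected code length is the sum of the merged weights.
merge 1/84 + 11/56 → 5/24
merge 5/24 + 5/24 → 5/12
merge 43/168 + 55/168 → 7/12
merge 5/12 + 7/12 → 1
L = 5/24 + 5/12 + 7/12 + 1 = 53/24 ≈ 2.208 bits/symbol.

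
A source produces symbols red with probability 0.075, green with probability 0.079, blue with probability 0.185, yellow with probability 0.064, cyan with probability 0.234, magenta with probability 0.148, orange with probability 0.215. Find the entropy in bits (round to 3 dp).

H = −Σ pᵢ log₂ pᵢ.
−0.075·log₂(0.075) = 0.2803
−0.079·log₂(0.079) = 0.2893
−0.185·log₂(0.185) = 0.4504
−0.064·log₂(0.064) = 0.2538
−0.234·log₂(0.234) = 0.4903
−0.148·log₂(0.148) = 0.4079
−0.215·log₂(0.215) = 0.4768
Sum ≈ 2.6488 → 2.649 bits.

2.649 bits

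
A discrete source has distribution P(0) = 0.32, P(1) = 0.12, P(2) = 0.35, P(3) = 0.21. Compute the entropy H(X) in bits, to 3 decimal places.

1.896 bits

H = −Σ pᵢ log₂ pᵢ.
−0.32·log₂(0.32) = 0.5260
−0.12·log₂(0.12) = 0.3671
−0.35·log₂(0.35) = 0.5301
−0.21·log₂(0.21) = 0.4728
Sum ≈ 1.8960 → 1.896 bits.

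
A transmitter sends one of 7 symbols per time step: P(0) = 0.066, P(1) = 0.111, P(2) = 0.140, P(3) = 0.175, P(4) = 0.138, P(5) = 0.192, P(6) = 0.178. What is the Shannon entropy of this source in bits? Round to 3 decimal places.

H = −Σ pᵢ log₂ pᵢ.
−0.066·log₂(0.066) = 0.2588
−0.111·log₂(0.111) = 0.3520
−0.140·log₂(0.140) = 0.3971
−0.175·log₂(0.175) = 0.4401
−0.138·log₂(0.138) = 0.3943
−0.192·log₂(0.192) = 0.4571
−0.178·log₂(0.178) = 0.4432
Sum ≈ 2.7426 → 2.743 bits.

2.743 bits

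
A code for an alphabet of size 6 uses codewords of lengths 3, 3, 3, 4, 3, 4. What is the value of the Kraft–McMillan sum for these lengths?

0.625

With common denominator 2^4 = 16: Σ 2^(−ℓᵢ) = 2/16 + 2/16 + 2/16 + 1/16 + 2/16 + 1/16 = 10/16 = 0.625.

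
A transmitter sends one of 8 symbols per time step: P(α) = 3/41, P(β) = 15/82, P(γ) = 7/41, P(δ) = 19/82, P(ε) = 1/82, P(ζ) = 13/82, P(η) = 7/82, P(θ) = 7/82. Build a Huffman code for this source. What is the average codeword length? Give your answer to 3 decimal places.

2.841 bits/symbol

Repeatedly combine the two least-probable nodes; the expected code length is the sum of the merged weights.
merge 1/82 + 3/41 → 7/82
merge 7/82 + 7/82 → 7/41
merge 7/82 + 13/82 → 10/41
merge 7/41 + 7/41 → 14/41
merge 15/82 + 19/82 → 17/41
merge 10/41 + 14/41 → 24/41
merge 17/41 + 24/41 → 1
L = 7/82 + 7/41 + 10/41 + 14/41 + 17/41 + 24/41 + 1 = 233/82 ≈ 2.841 bits/symbol.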